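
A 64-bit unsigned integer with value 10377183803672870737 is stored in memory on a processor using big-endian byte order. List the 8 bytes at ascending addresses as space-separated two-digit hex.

10377183803672870737 in hexadecimal, padded to 64 bits, is 0x900329B052DBBF51.
Split into bytes (most-significant first): 90 03 29 B0 52 DB BF 51.
In big-endian order the high byte comes first in memory.
So the memory order matches the most-significant-first order: 90 03 29 B0 52 DB BF 51.

90 03 29 B0 52 DB BF 51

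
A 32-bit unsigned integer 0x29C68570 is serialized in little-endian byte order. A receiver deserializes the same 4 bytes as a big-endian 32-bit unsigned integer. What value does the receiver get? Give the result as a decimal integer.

Stored little-endian, the bytes at ascending addresses are 70 85 C6 29.
Read back as big-endian, the last byte is least significant, giving 0x7085C629.
0x7085C629 = 1887815209.

1887815209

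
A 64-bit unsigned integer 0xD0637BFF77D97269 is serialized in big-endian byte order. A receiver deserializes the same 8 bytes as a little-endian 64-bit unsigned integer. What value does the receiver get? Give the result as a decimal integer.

7598374630738060240

Stored big-endian, the bytes at ascending addresses are D0 63 7B FF 77 D9 72 69.
Read back as little-endian, the first byte is least significant, giving 0x6972D977FF7B63D0.
0x6972D977FF7B63D0 = 7598374630738060240.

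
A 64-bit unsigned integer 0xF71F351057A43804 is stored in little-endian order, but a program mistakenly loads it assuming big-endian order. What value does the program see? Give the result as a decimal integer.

Stored little-endian, the bytes at ascending addresses are 04 38 A4 57 10 35 1F F7.
Read back as big-endian, the last byte is least significant, giving 0x0438A45710351FF7.
0x0438A45710351FF7 = 304173668688535543.

304173668688535543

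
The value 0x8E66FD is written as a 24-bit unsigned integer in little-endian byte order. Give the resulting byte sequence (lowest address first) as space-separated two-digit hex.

FD 66 8E

Split into bytes (most-significant first): 8E 66 FD.
Little-endian stores the least-significant byte at the lowest address.
So at ascending addresses the bytes are FD 66 8E.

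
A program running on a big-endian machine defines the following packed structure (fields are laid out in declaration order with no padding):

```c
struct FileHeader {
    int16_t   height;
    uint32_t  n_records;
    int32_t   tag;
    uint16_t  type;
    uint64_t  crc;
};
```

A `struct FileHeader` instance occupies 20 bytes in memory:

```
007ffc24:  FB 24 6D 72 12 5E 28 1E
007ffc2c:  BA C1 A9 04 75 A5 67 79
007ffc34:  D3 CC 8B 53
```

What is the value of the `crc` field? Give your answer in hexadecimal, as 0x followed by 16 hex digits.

`crc` follows `height` (2 B), `n_records` (4 B), `tag` (4 B), `type` (2 B), so it starts at offset 2 + 4 + 4 + 2 = 12 and occupies 8 bytes.
Bytes at offsets 12..19: 75 A5 67 79 D3 CC 8B 53.
Big-endian stores the most-significant byte at the lowest address.
The bytes are already most-significant first: 0x75A56779D3CC8B53.

0x75A56779D3CC8B53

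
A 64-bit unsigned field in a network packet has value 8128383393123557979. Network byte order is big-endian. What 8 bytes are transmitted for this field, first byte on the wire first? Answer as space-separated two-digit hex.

70 CD D1 A1 49 50 62 5B

8128383393123557979 in hexadecimal, padded to 64 bits, is 0x70CDD1A14950625B.
Split into bytes (most-significant first): 70 CD D1 A1 49 50 62 5B.
In big-endian order the high byte comes first in memory.
So the memory order matches the most-significant-first order: 70 CD D1 A1 49 50 62 5B.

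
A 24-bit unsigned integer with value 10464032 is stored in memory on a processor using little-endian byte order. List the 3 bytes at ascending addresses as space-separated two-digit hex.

20 AB 9F

10464032 in hexadecimal, padded to 24 bits, is 0x9FAB20.
Split into bytes (most-significant first): 9F AB 20.
Little-endian: lowest address holds the least-significant byte.
So at ascending addresses the bytes are 20 AB 9F.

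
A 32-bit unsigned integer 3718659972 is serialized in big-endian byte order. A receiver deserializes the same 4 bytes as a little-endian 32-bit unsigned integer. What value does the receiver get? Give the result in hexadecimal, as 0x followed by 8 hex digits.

0x843FA6DD

3718659972 in 32-bit hexadecimal is 0xDDA63F84.
Stored big-endian, the bytes at ascending addresses are DD A6 3F 84.
Read back as little-endian, the first byte is least significant, giving 0x843FA6DD.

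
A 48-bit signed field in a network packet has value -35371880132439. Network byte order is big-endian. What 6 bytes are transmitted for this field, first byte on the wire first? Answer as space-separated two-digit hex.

Two's complement of -35371880132439 in 48 bits: 35371880132439 = 0x202BA859AF57; invert → 0xDFD457A650A8; add 1 → 0xDFD457A650A9.
Split into bytes (most-significant first): DF D4 57 A6 50 A9.
Big-endian: lowest address holds the most-significant byte.
So the memory order matches the most-significant-first order: DF D4 57 A6 50 A9.

DF D4 57 A6 50 A9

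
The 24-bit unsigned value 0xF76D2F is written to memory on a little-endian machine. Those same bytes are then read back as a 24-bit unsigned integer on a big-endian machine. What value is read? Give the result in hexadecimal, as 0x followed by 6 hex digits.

0x2F6DF7

Stored little-endian, the bytes at ascending addresses are 2F 6D F7.
Read back as big-endian, the last byte is least significant, giving 0x2F6DF7.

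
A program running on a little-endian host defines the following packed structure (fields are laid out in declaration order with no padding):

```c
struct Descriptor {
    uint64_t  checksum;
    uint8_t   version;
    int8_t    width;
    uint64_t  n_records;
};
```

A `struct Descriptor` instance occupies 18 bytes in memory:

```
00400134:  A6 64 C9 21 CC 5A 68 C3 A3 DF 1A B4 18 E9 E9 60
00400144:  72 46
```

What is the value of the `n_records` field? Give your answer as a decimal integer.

5076226287754327066

`n_records` follows `checksum` (8 B), `version` (1 B), `width` (1 B), so it starts at offset 8 + 1 + 1 = 10 and occupies 8 bytes.
Bytes at offsets 10..17: 1A B4 18 E9 E9 60 72 46.
Little-endian: lowest address holds the least-significant byte.
Reassemble most-significant byte first: 46 72 60 E9 E9 18 B4 1A → 0x467260E9E918B41A.
0x467260E9E918B41A = 5076226287754327066.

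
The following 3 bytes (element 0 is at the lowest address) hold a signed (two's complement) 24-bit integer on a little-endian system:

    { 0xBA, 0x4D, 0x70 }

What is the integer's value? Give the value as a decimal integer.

In little-endian order the low byte comes first in memory.
Reassemble most-significant byte first: 70 4D BA → 0x704DBA.
0x704DBA = 7359930.

7359930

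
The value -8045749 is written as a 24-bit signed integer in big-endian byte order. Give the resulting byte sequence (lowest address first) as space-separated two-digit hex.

85 3B 4B

Two's complement of -8045749 in 24 bits: 8045749 = 0x7AC4B5; invert → 0x853B4A; add 1 → 0x853B4B.
Split into bytes (most-significant first): 85 3B 4B.
Big-endian stores the most-significant byte at the lowest address.
So the memory order matches the most-significant-first order: 85 3B 4B.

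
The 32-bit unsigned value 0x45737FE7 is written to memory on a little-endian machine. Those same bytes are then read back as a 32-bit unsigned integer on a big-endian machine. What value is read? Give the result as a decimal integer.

Stored little-endian, the bytes at ascending addresses are E7 7F 73 45.
Read back as big-endian, the last byte is least significant, giving 0xE77F7345.
0xE77F7345 = 3883889477.

3883889477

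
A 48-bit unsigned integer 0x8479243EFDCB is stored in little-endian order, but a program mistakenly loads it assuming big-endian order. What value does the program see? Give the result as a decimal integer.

Stored little-endian, the bytes at ascending addresses are CB FD 3E 24 79 84.
Read back as big-endian, the last byte is least significant, giving 0xCBFD3E247984.
0xCBFD3E247984 = 224288529742212.

224288529742212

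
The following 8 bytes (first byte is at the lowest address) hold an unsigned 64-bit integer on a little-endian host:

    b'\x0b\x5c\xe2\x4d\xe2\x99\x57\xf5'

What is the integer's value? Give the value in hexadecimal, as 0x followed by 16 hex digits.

0xF55799E24DE25C0B

Little-endian stores the least-significant byte at the lowest address.
Reassemble most-significant byte first: F5 57 99 E2 4D E2 5C 0B → 0xF55799E24DE25C0B.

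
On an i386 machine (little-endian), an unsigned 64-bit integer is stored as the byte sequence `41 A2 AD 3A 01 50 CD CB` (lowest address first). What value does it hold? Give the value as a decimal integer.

In little-endian order the low byte comes first in memory.
Reassemble most-significant byte first: CB CD 50 01 3A AD A2 41 → 0xCBCD50013AADA241.
0xCBCD50013AADA241 = 14685481926134702657.

14685481926134702657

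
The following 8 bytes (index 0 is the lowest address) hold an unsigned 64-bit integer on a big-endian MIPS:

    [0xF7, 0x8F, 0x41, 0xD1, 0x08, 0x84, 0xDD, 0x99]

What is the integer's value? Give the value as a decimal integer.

17838549015084719513

Big-endian: lowest address holds the most-significant byte.
The bytes are already most-significant first: 0xF78F41D10884DD99.
0xF78F41D10884DD99 = 17838549015084719513.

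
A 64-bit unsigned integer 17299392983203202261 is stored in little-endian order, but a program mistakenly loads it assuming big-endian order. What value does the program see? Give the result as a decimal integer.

15367608048122729456

17299392983203202261 in 64-bit hexadecimal is 0xF013CA4319B644D5.
Stored little-endian, the bytes at ascending addresses are D5 44 B6 19 43 CA 13 F0.
Read back as big-endian, the last byte is least significant, giving 0xD544B61943CA13F0.
0xD544B61943CA13F0 = 15367608048122729456.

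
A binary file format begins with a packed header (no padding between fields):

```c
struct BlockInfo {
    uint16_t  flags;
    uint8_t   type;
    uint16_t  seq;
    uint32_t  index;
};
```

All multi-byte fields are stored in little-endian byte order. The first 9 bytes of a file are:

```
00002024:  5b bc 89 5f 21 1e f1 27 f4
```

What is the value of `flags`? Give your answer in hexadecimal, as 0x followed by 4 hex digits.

0xBC5B

`flags` is the first field, at byte offset 0, occupying 2 bytes.
Bytes at offsets 0..1: 5B BC.
Little-endian: lowest address holds the least-significant byte.
Reassemble most-significant byte first: BC 5B → 0xBC5B.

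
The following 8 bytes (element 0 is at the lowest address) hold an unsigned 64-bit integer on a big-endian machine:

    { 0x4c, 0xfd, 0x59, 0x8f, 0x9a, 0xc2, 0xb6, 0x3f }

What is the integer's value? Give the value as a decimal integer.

5547688789301966399

Big-endian stores the most-significant byte at the lowest address.
The bytes are already most-significant first: 0x4CFD598F9AC2B63F.
0x4CFD598F9AC2B63F = 5547688789301966399.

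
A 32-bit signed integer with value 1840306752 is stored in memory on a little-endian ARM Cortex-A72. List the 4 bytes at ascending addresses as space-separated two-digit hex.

40 DA B0 6D

1840306752 in hexadecimal, padded to 32 bits, is 0x6DB0DA40.
Split into bytes (most-significant first): 6D B0 DA 40.
Little-endian: lowest address holds the least-significant byte.
So at ascending addresses the bytes are 40 DA B0 6D.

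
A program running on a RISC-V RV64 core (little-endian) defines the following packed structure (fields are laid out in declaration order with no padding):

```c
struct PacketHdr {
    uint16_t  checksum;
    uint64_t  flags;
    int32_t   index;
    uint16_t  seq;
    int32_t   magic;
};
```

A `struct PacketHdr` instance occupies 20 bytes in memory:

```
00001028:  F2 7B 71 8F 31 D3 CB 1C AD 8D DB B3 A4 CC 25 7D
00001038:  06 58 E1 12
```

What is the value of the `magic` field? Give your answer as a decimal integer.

316758022

`magic` follows `checksum` (2 B), `flags` (8 B), `index` (4 B), `seq` (2 B), so it starts at offset 2 + 8 + 4 + 2 = 16 and occupies 4 bytes.
Bytes at offsets 16..19: 06 58 E1 12.
In little-endian order the low byte comes first in memory.
Reassemble most-significant byte first: 12 E1 58 06 → 0x12E15806.
0x12E15806 = 316758022.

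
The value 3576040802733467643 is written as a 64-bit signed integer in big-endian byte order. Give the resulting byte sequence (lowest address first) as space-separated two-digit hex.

3576040802733467643 in hexadecimal, padded to 64 bits, is 0x31A0A629D53B27FB.
Split into bytes (most-significant first): 31 A0 A6 29 D5 3B 27 FB.
Big-endian: lowest address holds the most-significant byte.
So the memory order matches the most-significant-first order: 31 A0 A6 29 D5 3B 27 FB.

31 A0 A6 29 D5 3B 27 FB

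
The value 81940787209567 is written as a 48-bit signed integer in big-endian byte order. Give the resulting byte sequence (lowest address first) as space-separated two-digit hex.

81940787209567 in hexadecimal, padded to 48 bits, is 0x4A865383A55F.
Split into bytes (most-significant first): 4A 86 53 83 A5 5F.
Big-endian: lowest address holds the most-significant byte.
So the memory order matches the most-significant-first order: 4A 86 53 83 A5 5F.

4A 86 53 83 A5 5F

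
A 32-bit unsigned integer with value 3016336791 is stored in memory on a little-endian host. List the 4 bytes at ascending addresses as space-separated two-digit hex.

97 A5 C9 B3

3016336791 in hexadecimal, padded to 32 bits, is 0xB3C9A597.
Split into bytes (most-significant first): B3 C9 A5 97.
In little-endian order the low byte comes first in memory.
So at ascending addresses the bytes are 97 A5 C9 B3.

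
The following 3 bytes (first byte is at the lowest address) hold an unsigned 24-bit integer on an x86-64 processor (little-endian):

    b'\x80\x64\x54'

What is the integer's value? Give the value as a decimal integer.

5530752

Little-endian: lowest address holds the least-significant byte.
Reassemble most-significant byte first: 54 64 80 → 0x546480.
0x546480 = 5530752.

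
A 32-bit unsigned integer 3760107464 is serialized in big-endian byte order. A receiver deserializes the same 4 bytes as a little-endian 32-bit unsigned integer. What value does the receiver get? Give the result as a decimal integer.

3366919904

3760107464 in 32-bit hexadecimal is 0xE01EAFC8.
Stored big-endian, the bytes at ascending addresses are E0 1E AF C8.
Read back as little-endian, the first byte is least significant, giving 0xC8AF1EE0.
0xC8AF1EE0 = 3366919904.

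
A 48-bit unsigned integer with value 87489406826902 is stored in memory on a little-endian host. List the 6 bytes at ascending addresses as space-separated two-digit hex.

87489406826902 in hexadecimal, padded to 48 bits, is 0x4F923703F996.
Split into bytes (most-significant first): 4F 92 37 03 F9 96.
Little-endian: lowest address holds the least-significant byte.
So at ascending addresses the bytes are 96 F9 03 37 92 4F.

96 F9 03 37 92 4F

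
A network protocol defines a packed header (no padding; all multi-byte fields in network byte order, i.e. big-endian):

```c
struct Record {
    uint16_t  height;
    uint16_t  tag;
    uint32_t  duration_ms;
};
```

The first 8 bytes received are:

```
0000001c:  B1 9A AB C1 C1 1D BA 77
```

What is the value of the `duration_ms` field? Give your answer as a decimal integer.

3239950967

`duration_ms` follows `height` (2 B), `tag` (2 B), so it starts at offset 2 + 2 = 4 and occupies 4 bytes.
Bytes at offsets 4..7: C1 1D BA 77.
Big-endian: lowest address holds the most-significant byte.
The bytes are already most-significant first: 0xC11DBA77.
0xC11DBA77 = 3239950967.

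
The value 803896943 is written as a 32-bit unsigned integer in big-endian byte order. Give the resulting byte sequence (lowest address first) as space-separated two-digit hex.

803896943 in hexadecimal, padded to 32 bits, is 0x2FEA7E6F.
Split into bytes (most-significant first): 2F EA 7E 6F.
Big-endian stores the most-significant byte at the lowest address.
So the memory order matches the most-significant-first order: 2F EA 7E 6F.

2F EA 7E 6F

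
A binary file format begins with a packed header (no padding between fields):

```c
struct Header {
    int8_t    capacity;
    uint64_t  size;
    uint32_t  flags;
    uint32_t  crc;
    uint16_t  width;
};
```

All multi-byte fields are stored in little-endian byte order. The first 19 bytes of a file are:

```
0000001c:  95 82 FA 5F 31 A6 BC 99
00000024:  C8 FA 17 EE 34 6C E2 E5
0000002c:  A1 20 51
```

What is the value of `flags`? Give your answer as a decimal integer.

`flags` follows `capacity` (1 B), `size` (8 B), so it starts at offset 1 + 8 = 9 and occupies 4 bytes.
Bytes at offsets 9..12: FA 17 EE 34.
Little-endian stores the least-significant byte at the lowest address.
Reassemble most-significant byte first: 34 EE 17 FA → 0x34EE17FA.
0x34EE17FA = 888018938.

888018938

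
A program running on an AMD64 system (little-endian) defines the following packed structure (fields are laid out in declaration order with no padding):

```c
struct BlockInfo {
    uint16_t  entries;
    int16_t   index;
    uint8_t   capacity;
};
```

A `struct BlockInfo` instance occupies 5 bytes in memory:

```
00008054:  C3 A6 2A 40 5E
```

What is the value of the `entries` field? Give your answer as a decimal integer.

42691

`entries` is the first field, at byte offset 0, occupying 2 bytes.
Bytes at offsets 0..1: C3 A6.
Little-endian: lowest address holds the least-significant byte.
Reassemble most-significant byte first: A6 C3 → 0xA6C3.
0xA6C3 = 42691.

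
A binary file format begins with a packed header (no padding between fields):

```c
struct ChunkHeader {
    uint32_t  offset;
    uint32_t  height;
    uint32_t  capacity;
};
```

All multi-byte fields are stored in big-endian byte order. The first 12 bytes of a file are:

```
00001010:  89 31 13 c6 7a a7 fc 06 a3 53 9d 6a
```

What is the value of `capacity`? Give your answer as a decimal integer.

`capacity` follows `offset` (4 B), `height` (4 B), so it starts at offset 4 + 4 = 8 and occupies 4 bytes.
Bytes at offsets 8..11: A3 53 9D 6A.
Big-endian: lowest address holds the most-significant byte.
The bytes are already most-significant first: 0xA3539D6A.
0xA3539D6A = 2740165994.

2740165994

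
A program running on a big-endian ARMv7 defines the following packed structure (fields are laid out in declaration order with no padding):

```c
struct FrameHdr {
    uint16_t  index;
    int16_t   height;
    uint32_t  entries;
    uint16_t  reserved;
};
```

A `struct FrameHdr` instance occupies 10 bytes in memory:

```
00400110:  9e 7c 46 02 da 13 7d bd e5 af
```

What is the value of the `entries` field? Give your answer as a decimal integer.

3658710461

`entries` follows `index` (2 B), `height` (2 B), so it starts at offset 2 + 2 = 4 and occupies 4 bytes.
Bytes at offsets 4..7: DA 13 7D BD.
Big-endian stores the most-significant byte at the lowest address.
The bytes are already most-significant first: 0xDA137DBD.
0xDA137DBD = 3658710461.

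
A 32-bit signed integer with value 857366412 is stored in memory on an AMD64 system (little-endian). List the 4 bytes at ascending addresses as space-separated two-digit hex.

8C 5F 1A 33

857366412 in hexadecimal, padded to 32 bits, is 0x331A5F8C.
Split into bytes (most-significant first): 33 1A 5F 8C.
Little-endian: lowest address holds the least-significant byte.
So at ascending addresses the bytes are 8C 5F 1A 33.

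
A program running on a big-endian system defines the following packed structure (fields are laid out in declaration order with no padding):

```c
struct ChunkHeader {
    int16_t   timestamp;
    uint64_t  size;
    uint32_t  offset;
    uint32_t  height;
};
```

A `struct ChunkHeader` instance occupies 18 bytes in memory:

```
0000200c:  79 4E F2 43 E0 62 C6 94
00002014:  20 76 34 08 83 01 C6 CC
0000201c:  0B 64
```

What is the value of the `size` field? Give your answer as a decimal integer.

`size` follows `timestamp` (2 bytes), so it starts at byte offset 2 and occupies 8 bytes.
Bytes at offsets 2..9: F2 43 E0 62 C6 94 20 76.
Big-endian stores the most-significant byte at the lowest address.
The bytes are already most-significant first: 0xF243E062C6942076.
0xF243E062C6942076 = 17457043295461187702.

17457043295461187702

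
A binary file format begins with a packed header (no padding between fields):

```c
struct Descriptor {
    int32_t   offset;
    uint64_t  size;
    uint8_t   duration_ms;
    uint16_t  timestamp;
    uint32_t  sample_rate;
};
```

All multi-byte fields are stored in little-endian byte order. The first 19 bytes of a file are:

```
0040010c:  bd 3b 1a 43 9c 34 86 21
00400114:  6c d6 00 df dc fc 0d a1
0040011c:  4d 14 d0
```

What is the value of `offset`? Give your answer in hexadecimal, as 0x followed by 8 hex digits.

0x431A3BBD

`offset` is the first field, at byte offset 0, occupying 4 bytes.
Bytes at offsets 0..3: BD 3B 1A 43.
Little-endian stores the least-significant byte at the lowest address.
Reassemble most-significant byte first: 43 1A 3B BD → 0x431A3BBD.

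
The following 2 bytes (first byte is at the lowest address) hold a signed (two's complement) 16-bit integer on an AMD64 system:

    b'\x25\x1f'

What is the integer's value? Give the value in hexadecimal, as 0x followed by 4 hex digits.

Little-endian: lowest address holds the least-significant byte.
Reassemble most-significant byte first: 1F 25 → 0x1F25.

0x1F25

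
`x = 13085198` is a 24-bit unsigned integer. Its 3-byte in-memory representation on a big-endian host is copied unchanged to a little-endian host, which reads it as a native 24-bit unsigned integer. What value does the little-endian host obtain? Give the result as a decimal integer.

13085198 in 24-bit hexadecimal is 0xC7AA0E.
Stored big-endian, the bytes at ascending addresses are C7 AA 0E.
Read back as little-endian, the first byte is least significant, giving 0x0EAAC7.
0x0EAAC7 = 961223.

961223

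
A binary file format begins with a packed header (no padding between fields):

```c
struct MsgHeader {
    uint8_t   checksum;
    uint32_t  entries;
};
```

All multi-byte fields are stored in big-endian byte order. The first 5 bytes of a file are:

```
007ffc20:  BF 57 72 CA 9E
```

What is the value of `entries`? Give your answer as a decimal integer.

`entries` follows `checksum` (1 byte), so it starts at byte offset 1 and occupies 4 bytes.
Bytes at offsets 1..4: 57 72 CA 9E.
Big-endian: lowest address holds the most-significant byte.
The bytes are already most-significant first: 0x5772CA9E.
0x5772CA9E = 1467140766.

1467140766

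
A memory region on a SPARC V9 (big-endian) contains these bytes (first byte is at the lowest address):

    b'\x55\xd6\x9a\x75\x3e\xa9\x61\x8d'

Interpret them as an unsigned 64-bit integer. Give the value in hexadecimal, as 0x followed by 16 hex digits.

Big-endian: lowest address holds the most-significant byte.
The bytes are already most-significant first: 0x55D69A753EA9618D.

0x55D69A753EA9618D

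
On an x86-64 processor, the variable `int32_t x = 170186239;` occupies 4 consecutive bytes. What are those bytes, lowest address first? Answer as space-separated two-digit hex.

170186239 in hexadecimal, padded to 32 bits, is 0x0A24D5FF.
Split into bytes (most-significant first): 0A 24 D5 FF.
Little-endian stores the least-significant byte at the lowest address.
So at ascending addresses the bytes are FF D5 24 0A.

FF D5 24 0A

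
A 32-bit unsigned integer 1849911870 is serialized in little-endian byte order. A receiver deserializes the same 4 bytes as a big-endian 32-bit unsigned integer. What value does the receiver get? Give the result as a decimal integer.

1849911870 in 32-bit hexadecimal is 0x6E436A3E.
Stored little-endian, the bytes at ascending addresses are 3E 6A 43 6E.
Read back as big-endian, the last byte is least significant, giving 0x3E6A436E.
0x3E6A436E = 1047151470.

1047151470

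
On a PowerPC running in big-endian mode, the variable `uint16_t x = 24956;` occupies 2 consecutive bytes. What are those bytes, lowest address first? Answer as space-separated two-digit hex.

24956 in hexadecimal, padded to 16 bits, is 0x617C.
Split into bytes (most-significant first): 61 7C.
Big-endian: lowest address holds the most-significant byte.
So the memory order matches the most-significant-first order: 61 7C.

61 7C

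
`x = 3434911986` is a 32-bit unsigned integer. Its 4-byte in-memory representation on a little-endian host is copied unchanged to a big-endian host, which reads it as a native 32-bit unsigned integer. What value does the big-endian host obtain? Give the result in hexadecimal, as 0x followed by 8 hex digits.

0xF298BCCC

3434911986 in 32-bit hexadecimal is 0xCCBC98F2.
Stored little-endian, the bytes at ascending addresses are F2 98 BC CC.
Read back as big-endian, the last byte is least significant, giving 0xF298BCCC.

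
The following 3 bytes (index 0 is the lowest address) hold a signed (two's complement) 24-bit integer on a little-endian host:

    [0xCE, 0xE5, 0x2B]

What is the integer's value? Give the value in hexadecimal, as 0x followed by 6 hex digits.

Little-endian: lowest address holds the least-significant byte.
Reassemble most-significant byte first: 2B E5 CE → 0x2BE5CE.

0x2BE5CE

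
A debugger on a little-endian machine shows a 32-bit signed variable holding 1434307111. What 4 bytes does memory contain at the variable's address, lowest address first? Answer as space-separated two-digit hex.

27 CA 7D 55

1434307111 in hexadecimal, padded to 32 bits, is 0x557DCA27.
Split into bytes (most-significant first): 55 7D CA 27.
Little-endian stores the least-significant byte at the lowest address.
So at ascending addresses the bytes are 27 CA 7D 55.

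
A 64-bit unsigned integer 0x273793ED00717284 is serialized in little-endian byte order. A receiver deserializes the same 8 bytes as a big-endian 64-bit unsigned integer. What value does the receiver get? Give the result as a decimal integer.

Stored little-endian, the bytes at ascending addresses are 84 72 71 00 ED 93 37 27.
Read back as big-endian, the last byte is least significant, giving 0x84727100ED933727.
0x84727100ED933727 = 9543814809151289127.

9543814809151289127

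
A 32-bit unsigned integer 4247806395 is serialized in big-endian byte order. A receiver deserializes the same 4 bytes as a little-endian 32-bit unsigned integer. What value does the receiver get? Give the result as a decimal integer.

4247806395 in 32-bit hexadecimal is 0xFD3061BB.
Stored big-endian, the bytes at ascending addresses are FD 30 61 BB.
Read back as little-endian, the first byte is least significant, giving 0xBB6130FD.
0xBB6130FD = 3143708925.

3143708925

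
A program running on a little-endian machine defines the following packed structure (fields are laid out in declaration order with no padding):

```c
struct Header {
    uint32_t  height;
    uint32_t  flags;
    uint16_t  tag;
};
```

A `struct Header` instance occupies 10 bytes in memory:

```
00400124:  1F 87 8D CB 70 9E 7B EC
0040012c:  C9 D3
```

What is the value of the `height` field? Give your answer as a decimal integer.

3415050015

`height` is the first field, at byte offset 0, occupying 4 bytes.
Bytes at offsets 0..3: 1F 87 8D CB.
Little-endian: lowest address holds the least-significant byte.
Reassemble most-significant byte first: CB 8D 87 1F → 0xCB8D871F.
0xCB8D871F = 3415050015.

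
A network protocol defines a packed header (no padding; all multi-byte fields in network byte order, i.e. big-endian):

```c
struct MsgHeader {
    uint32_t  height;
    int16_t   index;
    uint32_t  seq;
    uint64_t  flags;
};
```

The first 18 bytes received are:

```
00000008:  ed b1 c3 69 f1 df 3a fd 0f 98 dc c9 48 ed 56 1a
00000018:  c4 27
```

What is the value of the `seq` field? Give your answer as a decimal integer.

`seq` follows `height` (4 B), `index` (2 B), so it starts at offset 4 + 2 = 6 and occupies 4 bytes.
Bytes at offsets 6..9: 3A FD 0F 98.
Big-endian: lowest address holds the most-significant byte.
The bytes are already most-significant first: 0x3AFD0F98.
0x3AFD0F98 = 989663128.

989663128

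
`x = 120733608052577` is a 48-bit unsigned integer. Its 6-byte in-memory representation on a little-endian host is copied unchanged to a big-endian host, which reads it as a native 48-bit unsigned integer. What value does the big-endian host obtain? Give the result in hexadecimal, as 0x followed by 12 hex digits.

0x6107D27BCE6D

120733608052577 in 48-bit hexadecimal is 0x6DCE7BD20761.
Stored little-endian, the bytes at ascending addresses are 61 07 D2 7B CE 6D.
Read back as big-endian, the last byte is least significant, giving 0x6107D27BCE6D.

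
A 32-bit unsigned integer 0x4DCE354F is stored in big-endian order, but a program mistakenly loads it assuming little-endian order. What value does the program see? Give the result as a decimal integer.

1328926285

Stored big-endian, the bytes at ascending addresses are 4D CE 35 4F.
Read back as little-endian, the first byte is least significant, giving 0x4F35CE4D.
0x4F35CE4D = 1328926285.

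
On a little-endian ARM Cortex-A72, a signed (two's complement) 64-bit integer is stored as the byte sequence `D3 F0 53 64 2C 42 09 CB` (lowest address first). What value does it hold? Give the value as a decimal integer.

-3816446450790567725

Little-endian stores the least-significant byte at the lowest address.
Reassemble most-significant byte first: CB 09 42 2C 64 53 F0 D3 → 0xCB09422C6453F0D3.
Top bit is set, so as a signed 64-bit value this is 0xCB09422C6453F0D3 − 2^64 = -3816446450790567725.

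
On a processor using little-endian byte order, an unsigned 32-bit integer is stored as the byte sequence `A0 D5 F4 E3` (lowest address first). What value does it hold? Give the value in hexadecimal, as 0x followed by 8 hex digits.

In little-endian order the low byte comes first in memory.
Reassemble most-significant byte first: E3 F4 D5 A0 → 0xE3F4D5A0.

0xE3F4D5A0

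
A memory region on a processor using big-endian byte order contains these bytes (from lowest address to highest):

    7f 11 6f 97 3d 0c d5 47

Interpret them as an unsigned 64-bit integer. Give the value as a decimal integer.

In big-endian order the high byte comes first in memory.
The bytes are already most-significant first: 0x7F116F973D0CD547.
0x7F116F973D0CD547 = 9156222212775925063.

9156222212775925063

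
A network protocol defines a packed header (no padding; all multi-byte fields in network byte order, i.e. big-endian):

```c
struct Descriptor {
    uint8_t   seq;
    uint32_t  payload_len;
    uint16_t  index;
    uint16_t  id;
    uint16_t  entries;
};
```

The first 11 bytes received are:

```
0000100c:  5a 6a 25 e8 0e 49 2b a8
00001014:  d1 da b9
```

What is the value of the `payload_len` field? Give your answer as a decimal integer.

1780869134

`payload_len` follows `seq` (1 byte), so it starts at byte offset 1 and occupies 4 bytes.
Bytes at offsets 1..4: 6A 25 E8 0E.
Big-endian stores the most-significant byte at the lowest address.
The bytes are already most-significant first: 0x6A25E80E.
0x6A25E80E = 1780869134.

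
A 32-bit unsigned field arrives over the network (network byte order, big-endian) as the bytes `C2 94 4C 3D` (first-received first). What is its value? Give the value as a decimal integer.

Big-endian stores the most-significant byte at the lowest address.
The bytes are already most-significant first: 0xC2944C3D.
0xC2944C3D = 3264498749.

3264498749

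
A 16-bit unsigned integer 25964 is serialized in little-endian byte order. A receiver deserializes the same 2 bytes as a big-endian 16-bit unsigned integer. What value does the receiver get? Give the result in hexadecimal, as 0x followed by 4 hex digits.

25964 in 16-bit hexadecimal is 0x656C.
Stored little-endian, the bytes at ascending addresses are 6C 65.
Read back as big-endian, the last byte is least significant, giving 0x6C65.

0x6C65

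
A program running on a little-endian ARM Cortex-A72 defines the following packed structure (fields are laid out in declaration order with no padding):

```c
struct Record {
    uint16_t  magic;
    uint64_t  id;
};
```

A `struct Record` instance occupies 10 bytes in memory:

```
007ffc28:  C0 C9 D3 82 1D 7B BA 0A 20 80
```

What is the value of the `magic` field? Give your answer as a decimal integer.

`magic` is the first field, at byte offset 0, occupying 2 bytes.
Bytes at offsets 0..1: C0 C9.
In little-endian order the low byte comes first in memory.
Reassemble most-significant byte first: C9 C0 → 0xC9C0.
0xC9C0 = 51648.

51648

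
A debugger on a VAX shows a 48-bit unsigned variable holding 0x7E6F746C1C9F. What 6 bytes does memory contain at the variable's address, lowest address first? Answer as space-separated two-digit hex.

9F 1C 6C 74 6F 7E

Split into bytes (most-significant first): 7E 6F 74 6C 1C 9F.
Little-endian: lowest address holds the least-significant byte.
So at ascending addresses the bytes are 9F 1C 6C 74 6F 7E.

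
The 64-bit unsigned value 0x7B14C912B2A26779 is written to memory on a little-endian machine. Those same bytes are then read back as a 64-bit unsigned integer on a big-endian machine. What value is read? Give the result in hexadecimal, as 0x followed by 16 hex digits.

0x7967A2B212C9147B

Stored little-endian, the bytes at ascending addresses are 79 67 A2 B2 12 C9 14 7B.
Read back as big-endian, the last byte is least significant, giving 0x7967A2B212C9147B.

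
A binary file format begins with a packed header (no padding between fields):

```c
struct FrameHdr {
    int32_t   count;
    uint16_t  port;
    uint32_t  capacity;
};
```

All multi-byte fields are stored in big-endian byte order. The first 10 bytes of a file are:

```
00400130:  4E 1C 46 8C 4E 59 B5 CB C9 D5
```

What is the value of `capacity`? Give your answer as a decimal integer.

3050031573

`capacity` follows `count` (4 B), `port` (2 B), so it starts at offset 4 + 2 = 6 and occupies 4 bytes.
Bytes at offsets 6..9: B5 CB C9 D5.
Big-endian: lowest address holds the most-significant byte.
The bytes are already most-significant first: 0xB5CBC9D5.
0xB5CBC9D5 = 3050031573.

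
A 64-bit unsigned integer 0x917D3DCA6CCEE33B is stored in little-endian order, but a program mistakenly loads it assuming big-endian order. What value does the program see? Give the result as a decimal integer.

4315519834595884433

Stored little-endian, the bytes at ascending addresses are 3B E3 CE 6C CA 3D 7D 91.
Read back as big-endian, the last byte is least significant, giving 0x3BE3CE6CCA3D7D91.
0x3BE3CE6CCA3D7D91 = 4315519834595884433.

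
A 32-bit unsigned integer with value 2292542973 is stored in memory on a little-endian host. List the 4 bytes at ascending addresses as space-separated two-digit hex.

FD 6D A5 88

2292542973 in hexadecimal, padded to 32 bits, is 0x88A56DFD.
Split into bytes (most-significant first): 88 A5 6D FD.
In little-endian order the low byte comes first in memory.
So at ascending addresses the bytes are FD 6D A5 88.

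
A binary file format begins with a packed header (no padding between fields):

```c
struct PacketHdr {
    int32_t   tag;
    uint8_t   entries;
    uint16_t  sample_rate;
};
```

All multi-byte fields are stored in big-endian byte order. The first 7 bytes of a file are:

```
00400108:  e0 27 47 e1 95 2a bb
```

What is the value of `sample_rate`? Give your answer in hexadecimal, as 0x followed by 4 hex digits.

`sample_rate` follows `tag` (4 B), `entries` (1 B), so it starts at offset 4 + 1 = 5 and occupies 2 bytes.
Bytes at offsets 5..6: 2A BB.
Big-endian: lowest address holds the most-significant byte.
The bytes are already most-significant first: 0x2ABB.

0x2ABB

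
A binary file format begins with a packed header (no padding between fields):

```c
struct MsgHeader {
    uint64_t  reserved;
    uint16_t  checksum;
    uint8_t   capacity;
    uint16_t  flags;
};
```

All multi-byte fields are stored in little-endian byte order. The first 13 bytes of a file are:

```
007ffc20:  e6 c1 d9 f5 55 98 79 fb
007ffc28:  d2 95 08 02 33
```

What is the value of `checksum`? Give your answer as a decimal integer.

38354

`checksum` follows `reserved` (8 bytes), so it starts at byte offset 8 and occupies 2 bytes.
Bytes at offsets 8..9: D2 95.
Little-endian: lowest address holds the least-significant byte.
Reassemble most-significant byte first: 95 D2 → 0x95D2.
0x95D2 = 38354.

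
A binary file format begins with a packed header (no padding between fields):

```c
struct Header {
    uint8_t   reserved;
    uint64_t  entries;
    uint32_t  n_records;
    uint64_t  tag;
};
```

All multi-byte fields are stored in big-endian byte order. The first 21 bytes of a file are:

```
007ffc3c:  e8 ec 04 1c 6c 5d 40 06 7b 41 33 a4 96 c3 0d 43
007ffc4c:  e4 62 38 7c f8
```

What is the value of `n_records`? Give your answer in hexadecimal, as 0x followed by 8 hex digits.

0x4133A496

`n_records` follows `reserved` (1 B), `entries` (8 B), so it starts at offset 1 + 8 = 9 and occupies 4 bytes.
Bytes at offsets 9..12: 41 33 A4 96.
Big-endian: lowest address holds the most-significant byte.
The bytes are already most-significant first: 0x4133A496.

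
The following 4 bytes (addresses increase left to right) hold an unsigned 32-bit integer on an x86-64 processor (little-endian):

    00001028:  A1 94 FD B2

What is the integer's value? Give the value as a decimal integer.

3002963105

Little-endian stores the least-significant byte at the lowest address.
Reassemble most-significant byte first: B2 FD 94 A1 → 0xB2FD94A1.
0xB2FD94A1 = 3002963105.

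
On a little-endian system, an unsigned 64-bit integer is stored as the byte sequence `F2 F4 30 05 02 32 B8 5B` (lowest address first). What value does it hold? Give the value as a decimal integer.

6609087437424620786

In little-endian order the low byte comes first in memory.
Reassemble most-significant byte first: 5B B8 32 02 05 30 F4 F2 → 0x5BB832020530F4F2.
0x5BB832020530F4F2 = 6609087437424620786.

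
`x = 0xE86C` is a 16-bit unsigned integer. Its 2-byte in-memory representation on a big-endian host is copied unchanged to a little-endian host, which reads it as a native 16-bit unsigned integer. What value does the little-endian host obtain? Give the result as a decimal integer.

27880

Stored big-endian, the bytes at ascending addresses are E8 6C.
Read back as little-endian, the first byte is least significant, giving 0x6CE8.
0x6CE8 = 27880.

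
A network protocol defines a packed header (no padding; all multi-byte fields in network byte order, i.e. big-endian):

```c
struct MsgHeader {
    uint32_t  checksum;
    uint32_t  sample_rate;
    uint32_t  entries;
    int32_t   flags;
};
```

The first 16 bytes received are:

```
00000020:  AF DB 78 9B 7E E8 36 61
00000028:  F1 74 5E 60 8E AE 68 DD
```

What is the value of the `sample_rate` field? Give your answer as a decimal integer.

2129147489

`sample_rate` follows `checksum` (4 bytes), so it starts at byte offset 4 and occupies 4 bytes.
Bytes at offsets 4..7: 7E E8 36 61.
Big-endian: lowest address holds the most-significant byte.
The bytes are already most-significant first: 0x7EE83661.
0x7EE83661 = 2129147489.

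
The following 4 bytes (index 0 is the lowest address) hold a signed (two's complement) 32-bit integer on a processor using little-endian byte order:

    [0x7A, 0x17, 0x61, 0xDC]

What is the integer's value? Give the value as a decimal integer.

In little-endian order the low byte comes first in memory.
Reassemble most-significant byte first: DC 61 17 7A → 0xDC61177A.
Top bit is set, so as a signed 32-bit value this is 0xDC61177A − 2^32 = -597616774.

-597616774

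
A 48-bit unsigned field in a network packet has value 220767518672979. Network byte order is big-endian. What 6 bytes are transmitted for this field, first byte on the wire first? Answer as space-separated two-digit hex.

220767518672979 in hexadecimal, padded to 48 bits, is 0xC8C971874853.
Split into bytes (most-significant first): C8 C9 71 87 48 53.
Big-endian: lowest address holds the most-significant byte.
So the memory order matches the most-significant-first order: C8 C9 71 87 48 53.

C8 C9 71 87 48 53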